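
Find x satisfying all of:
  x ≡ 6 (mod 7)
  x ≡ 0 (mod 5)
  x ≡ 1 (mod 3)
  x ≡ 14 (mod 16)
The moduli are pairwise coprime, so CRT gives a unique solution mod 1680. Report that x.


Product of moduli M = 7 · 5 · 3 · 16 = 1680.
Merge one congruence at a time:
  Start: x ≡ 6 (mod 7).
  Combine with x ≡ 0 (mod 5); new modulus lcm = 35.
    Write x = 6 + 7·t and substitute into x ≡ 0 (mod 5): 7·t ≡ 0 − 6 = -6 (mod 5).
    Reduce coefficients mod 5: 2·t ≡ 4 (mod 5).
    The inverse of 2 mod 5 is 3 (since 2·3 = 6 = 1·5 + 1), so t ≡ 3·4 = 12 ≡ 2 (mod 5).
    Then x = 6 + 7·2 = 20, valid modulo lcm(7, 5) = 35: x ≡ 20 (mod 35).
  Combine with x ≡ 1 (mod 3); new modulus lcm = 105.
    Write x = 20 + 35·t and substitute into x ≡ 1 (mod 3): 35·t ≡ 1 − 20 = -19 (mod 3).
    Reduce coefficients mod 3: 2·t ≡ 2 (mod 3).
    The inverse of 2 mod 3 is 2 (since 2·2 = 4 = 1·3 + 1), so t ≡ 2·2 = 4 ≡ 1 (mod 3).
    Then x = 20 + 35·1 = 55, valid modulo lcm(35, 3) = 105: x ≡ 55 (mod 105).
  Combine with x ≡ 14 (mod 16); new modulus lcm = 1680.
    Write x = 55 + 105·t and substitute into x ≡ 14 (mod 16): 105·t ≡ 14 − 55 = -41 (mod 16).
    Reduce coefficients mod 16: 9·t ≡ 7 (mod 16).
    The inverse of 9 mod 16 is 9 (since 9·9 = 81 = 5·16 + 1), so t ≡ 9·7 = 63 ≡ 15 (mod 16).
    Then x = 55 + 105·15 = 1630, valid modulo lcm(105, 16) = 1680: x ≡ 1630 (mod 1680).
Verify against each original: 1630 mod 7 = 6, 1630 mod 5 = 0, 1630 mod 3 = 1, 1630 mod 16 = 14.

x ≡ 1630 (mod 1680).


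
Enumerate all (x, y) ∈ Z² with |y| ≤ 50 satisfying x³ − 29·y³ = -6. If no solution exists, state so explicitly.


The equation is x³ - 29y³ = -6. For fixed y, x³ = 29·y³ − 6, so a solution requires the RHS to be a perfect cube.
Strategy: iterate y from -50 to 50, compute RHS = 29·y³ − 6, and check whether it is a (positive or negative) perfect cube.
Check small values of y:
  y = 0: RHS = -6 is not a perfect cube.
  y = 1: RHS = 23 is not a perfect cube.
  y = -1: RHS = -35 is not a perfect cube.
  y = 2: RHS = 226 is not a perfect cube.
  y = -2: RHS = -238 is not a perfect cube.
  y = 3: RHS = 777 is not a perfect cube.
  y = -3: RHS = -789 is not a perfect cube.
Continuing the search up to |y| = 50 finds no solutions either.
No (x, y) in the scanned range satisfies the equation.

No integer solutions with |y| ≤ 50.


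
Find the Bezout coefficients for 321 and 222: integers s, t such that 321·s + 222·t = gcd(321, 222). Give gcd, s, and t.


Euclidean algorithm on (321, 222) — divide until remainder is 0:
  321 = 1 · 222 + 99
  222 = 2 · 99 + 24
  99 = 4 · 24 + 3
  24 = 8 · 3 + 0
gcd(321, 222) = 3.
Track Bezout coefficients alongside the remainders: start with r₀ = 321 = a·1 + b·0 (s = 1, t = 0) and r₁ = 222 = a·0 + b·1 (s = 0, t = 1); each new remainder r_{k+1} = r_{k-1} − q_k·r_k inherits s_{k+1} = s_{k-1} − q_k·s_k, t_{k+1} = t_{k-1} − q_k·t_k, so r_k = a·s_k + b·t_k at every step:
  q = 1: r = 99, s = 1 − 1·0 = 1, t = 0 − 1·1 = -1  (check: 321·1 + 222·(-1) = 99)
  q = 2: r = 24, s = 0 − 2·1 = -2, t = 1 − 2·(-1) = 3  (check: 321·(-2) + 222·3 = 24)
  q = 4: r = 3, s = 1 − 4·(-2) = 9, t = -1 − 4·3 = -13  (check: 321·9 + 222·(-13) = 3)
The row with r = 3 (the gcd) gives the Bezout coefficients s = 9, t = -13.
Result: 321 · (9) + 222 · (-13) = 3.

gcd(321, 222) = 3; s = 9, t = -13 (check: 321·9 + 222·(-13) = 3).


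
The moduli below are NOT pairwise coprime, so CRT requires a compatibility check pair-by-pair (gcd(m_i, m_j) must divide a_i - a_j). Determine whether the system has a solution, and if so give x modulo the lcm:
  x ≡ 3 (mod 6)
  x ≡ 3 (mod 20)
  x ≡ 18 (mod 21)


Moduli 6, 20, 21 are not pairwise coprime, so CRT works modulo lcm(m_i) when all pairwise compatibility conditions hold.
Pairwise compatibility: gcd(m_i, m_j) must divide a_i - a_j for every pair.
Merge one congruence at a time:
  Start: x ≡ 3 (mod 6).
  Combine with x ≡ 3 (mod 20): gcd(6, 20) = 2; 3 - 3 = 0, which IS divisible by 2, so compatible.
    Write x = 3 + 6·t and substitute into x ≡ 3 (mod 20): 6·t ≡ 3 − 3 = 0 (mod 20).
    Divide the congruence (and modulus) by g = 2: 3·t ≡ 0 (mod 10).
    The inverse of 3 mod 10 is 7 (since 3·7 = 21 = 2·10 + 1), so t ≡ 7·0 = 0 ≡ 0 (mod 10).
    Then x = 3 + 6·0 = 3, valid modulo lcm(6, 20) = 60: x ≡ 3 (mod 60).
  Combine with x ≡ 18 (mod 21): gcd(60, 21) = 3; 18 - 3 = 15, which IS divisible by 3, so compatible.
    Write x = 3 + 60·t and substitute into x ≡ 18 (mod 21): 60·t ≡ 18 − 3 = 15 (mod 21).
    Divide the congruence (and modulus) by g = 3: 20·t ≡ 5 (mod 7).
    Reduce coefficients mod 7: 6·t ≡ 5 (mod 7).
    The inverse of 6 mod 7 is 6 (since 6·6 = 36 = 5·7 + 1), so t ≡ 6·5 = 30 ≡ 2 (mod 7).
    Then x = 3 + 60·2 = 123, valid modulo lcm(60, 21) = 420: x ≡ 123 (mod 420).
Verify: 123 mod 6 = 3, 123 mod 20 = 3, 123 mod 21 = 18.

x ≡ 123 (mod 420).


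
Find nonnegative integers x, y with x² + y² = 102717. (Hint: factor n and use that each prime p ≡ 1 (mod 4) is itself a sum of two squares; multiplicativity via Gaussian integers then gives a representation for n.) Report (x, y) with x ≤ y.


Step 1: Factor n = 102717 = 3^2 · 101 · 113.
Step 2: Check the mod-4 condition on each prime factor: 3 ≡ 3 (mod 4), exponent 2 (must be even); 101 ≡ 1 (mod 4), exponent 1; 113 ≡ 1 (mod 4), exponent 1.
All primes ≡ 3 (mod 4) appear to even exponent (or don't appear), so by the two-squares theorem n IS expressible as a sum of two squares.
Step 3: Build a representation. Group n = k² · m with k = 3 and m = 101 · 113 = 11413 (a product of primes ≡ 1 (mod 4)); a representation of m scales to one of n via (k·x)² + (k·y)² = k²(x² + y²). Each prime p ≡ 1 (mod 4) is itself a sum of two squares; find a² by testing p − a² for a perfect square:
  101: 101 − 1² = 100 = 10² ⇒ 101 = 1² + 10².
  113: 113 − 1² = 112, 113 − 2² = 109, 113 − 3² = 104, 113 − 4² = 97, 113 − 5² = 88, 113 − 6² = 77, 113 − 7² = 64 = 8² ⇒ 113 = 7² + 8².
  Combine using the Brahmagupta–Fibonacci identity (a² + b²)(c² + d²) = (ac − bd)² + (ad + bc)² = (ac + bd)² + (ad − bc)²:
  101 · 113 = 11413: from (1² + 10²)(7² + 8²), take (1·7 − 10·8, 1·8 + 10·7) = (7 − 80, 8 + 70) = (-73, 78); dropping signs (only squares matter) gives (73, 78); check 73² + 78² = 5329 + 6084 = 11413 ✓.
  Scale by k = 3: (3·73, 3·78) = (219, 234).
Step 4: Order so x ≤ y and verify: 219² + 234² = 47961 + 54756 = 102717 = n. ✓

n = 102717 = 219² + 234² (one valid representation with x ≤ y).


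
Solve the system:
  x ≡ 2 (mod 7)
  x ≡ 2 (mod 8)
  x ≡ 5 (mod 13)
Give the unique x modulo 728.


Moduli 7, 8, 13 are pairwise coprime; by CRT there is a unique solution modulo M = 7 · 8 · 13 = 728.
Solve pairwise, accumulating the modulus:
  Start with x ≡ 2 (mod 7).
  Combine with x ≡ 2 (mod 8): since gcd(7, 8) = 1, we get a unique residue mod 56.
    Write x = 2 + 7·t and substitute into x ≡ 2 (mod 8): 7·t ≡ 2 − 2 = 0 (mod 8).
    The inverse of 7 mod 8 is 7 (since 7·7 = 49 = 6·8 + 1), so t ≡ 7·0 = 0 ≡ 0 (mod 8).
    Then x = 2 + 7·0 = 2, valid modulo lcm(7, 8) = 56: x ≡ 2 (mod 56).
  Combine with x ≡ 5 (mod 13): since gcd(56, 13) = 1, we get a unique residue mod 728.
    Write x = 2 + 56·t and substitute into x ≡ 5 (mod 13): 56·t ≡ 5 − 2 = 3 (mod 13).
    Reduce coefficients mod 13: 4·t ≡ 3 (mod 13).
    The inverse of 4 mod 13 is 10 (since 4·10 = 40 = 3·13 + 1), so t ≡ 10·3 = 30 ≡ 4 (mod 13).
    Then x = 2 + 56·4 = 226, valid modulo lcm(56, 13) = 728: x ≡ 226 (mod 728).
Verify: 226 mod 7 = 2 ✓, 226 mod 8 = 2 ✓, 226 mod 13 = 5 ✓.

x ≡ 226 (mod 728).


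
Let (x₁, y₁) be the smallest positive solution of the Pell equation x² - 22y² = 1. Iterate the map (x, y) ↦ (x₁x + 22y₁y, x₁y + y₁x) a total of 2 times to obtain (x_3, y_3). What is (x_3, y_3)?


Step 1: Find the fundamental solution (x₁, y₁) of x² - 22y² = 1.
  Expand √22 as a continued fraction. a₀ = ⌊√22⌋ = 4; iterate m_{k+1} = d_k·a_k − m_k, d_{k+1} = (22 − m_{k+1}²)/d_k, a_{k+1} = ⌊(a₀ + m_{k+1})/d_{k+1}⌋ (starting m₀ = 0, d₀ = 1), with convergents p_k = a_k·p_{k-1} + p_{k-2}, q_k = a_k·q_{k-1} + q_{k-2} (p₋₁ = 1, q₋₁ = 0):
  k = 0: a₀ = 4; p₀/q₀ = 4/1; p₀² − 22·q₀² = 16 − 22 = -6.
  k = 1: m = 4, d = 6, a = ⌊(4 + 4)/6⌋ = 1; p/q = (1·4 + 1)/(1·1 + 0) = 5/1; p² − 22·q² = 25 − 22 = 3.
  k = 2: m = 2, d = 3, a = ⌊(4 + 2)/3⌋ = 2; p/q = (2·5 + 4)/(2·1 + 1) = 14/3; p² − 22·q² = 196 − 198 = -2.
  k = 3: m = 4, d = 2, a = ⌊(4 + 4)/2⌋ = 4; p/q = (4·14 + 5)/(4·3 + 1) = 61/13; p² − 22·q² = 3721 − 3718 = 3.
  k = 4: m = 4, d = 3, a = ⌊(4 + 4)/3⌋ = 2; p/q = (2·61 + 14)/(2·13 + 3) = 136/29; p² − 22·q² = 18496 − 18502 = -6.
  k = 5: m = 2, d = 6, a = ⌊(4 + 2)/6⌋ = 1; p/q = (1·136 + 61)/(1·29 + 13) = 197/42; p² − 22·q² = 38809 − 38808 = 1.
  The first convergent with p² − 22·q² = 1 gives the fundamental solution (x₁, y₁) = (197, 42).
Step 2: Apply the recurrence (x_{n+1}, y_{n+1}) = (x₁x_n + 22y₁y_n, x₁y_n + y₁x_n) repeatedly.
  From (x_1, y_1) = (197, 42): x_2 = 197·197 + 22·42·42 = 77617; y_2 = 197·42 + 42·197 = 16548.
  From (x_2, y_2) = (77617, 16548): x_3 = 197·77617 + 22·42·16548 = 30580901; y_3 = 197·16548 + 42·77617 = 6519870.
Step 3: Verify x_3² - 22·y_3² = 935191505971801 - 935191505971800 = 1 (should be 1). ✓

(x_1, y_1) = (197, 42); (x_3, y_3) = (30580901, 6519870).


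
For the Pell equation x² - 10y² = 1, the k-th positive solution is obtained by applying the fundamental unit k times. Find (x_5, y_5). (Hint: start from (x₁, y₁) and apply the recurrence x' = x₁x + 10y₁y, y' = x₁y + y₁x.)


Step 1: Find the fundamental solution (x₁, y₁) of x² - 10y² = 1.
  Expand √10 as a continued fraction. a₀ = ⌊√10⌋ = 3; iterate m_{k+1} = d_k·a_k − m_k, d_{k+1} = (10 − m_{k+1}²)/d_k, a_{k+1} = ⌊(a₀ + m_{k+1})/d_{k+1}⌋ (starting m₀ = 0, d₀ = 1), with convergents p_k = a_k·p_{k-1} + p_{k-2}, q_k = a_k·q_{k-1} + q_{k-2} (p₋₁ = 1, q₋₁ = 0):
  k = 0: a₀ = 3; p₀/q₀ = 3/1; p₀² − 10·q₀² = 9 − 10 = -1.
  k = 1: m = 3, d = 1, a = ⌊(3 + 3)/1⌋ = 6; p/q = (6·3 + 1)/(6·1 + 0) = 19/6; p² − 10·q² = 361 − 360 = 1.
  The first convergent with p² − 10·q² = 1 gives the fundamental solution (x₁, y₁) = (19, 6).
Step 2: Apply the recurrence (x_{n+1}, y_{n+1}) = (x₁x_n + 10y₁y_n, x₁y_n + y₁x_n) repeatedly.
  From (x_1, y_1) = (19, 6): x_2 = 19·19 + 10·6·6 = 721; y_2 = 19·6 + 6·19 = 228.
  From (x_2, y_2) = (721, 228): x_3 = 19·721 + 10·6·228 = 27379; y_3 = 19·228 + 6·721 = 8658.
  From (x_3, y_3) = (27379, 8658): x_4 = 19·27379 + 10·6·8658 = 1039681; y_4 = 19·8658 + 6·27379 = 328776.
  From (x_4, y_4) = (1039681, 328776): x_5 = 19·1039681 + 10·6·328776 = 39480499; y_5 = 19·328776 + 6·1039681 = 12484830.
Step 3: Verify x_5² - 10·y_5² = 1558709801289001 - 1558709801289000 = 1 (should be 1). ✓

(x_1, y_1) = (19, 6); (x_5, y_5) = (39480499, 12484830).


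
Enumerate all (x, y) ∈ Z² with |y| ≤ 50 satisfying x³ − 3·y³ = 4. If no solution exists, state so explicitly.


The equation is x³ - 3y³ = 4. For fixed y, x³ = 3·y³ + 4, so a solution requires the RHS to be a perfect cube.
Strategy: iterate y from -50 to 50, compute RHS = 3·y³ + 4, and check whether it is a (positive or negative) perfect cube.
Check small values of y:
  y = 0: RHS = 4 is not a perfect cube.
  y = 1: RHS = 7 is not a perfect cube.
  y = -1: RHS = 1 = (1)³ ⇒ x = 1 works.
  y = 2: RHS = 28 is not a perfect cube.
  y = -2: RHS = -20 is not a perfect cube.
  y = 3: RHS = 85 is not a perfect cube.
  y = -3: RHS = -77 is not a perfect cube.
Continuing the search up to |y| = 50 finds no further solutions beyond those listed.
Collected solutions: (1, -1).

Solutions (with |y| ≤ 50): (1, -1).


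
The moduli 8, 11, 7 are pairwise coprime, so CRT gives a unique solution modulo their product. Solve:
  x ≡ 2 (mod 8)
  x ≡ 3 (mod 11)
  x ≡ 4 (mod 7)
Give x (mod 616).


Moduli 8, 11, 7 are pairwise coprime; by CRT there is a unique solution modulo M = 8 · 11 · 7 = 616.
Solve pairwise, accumulating the modulus:
  Start with x ≡ 2 (mod 8).
  Combine with x ≡ 3 (mod 11): since gcd(8, 11) = 1, we get a unique residue mod 88.
    Write x = 2 + 8·t and substitute into x ≡ 3 (mod 11): 8·t ≡ 3 − 2 = 1 (mod 11).
    The inverse of 8 mod 11 is 7 (since 8·7 = 56 = 5·11 + 1), so t ≡ 7·1 = 7 ≡ 7 (mod 11).
    Then x = 2 + 8·7 = 58, valid modulo lcm(8, 11) = 88: x ≡ 58 (mod 88).
  Combine with x ≡ 4 (mod 7): since gcd(88, 7) = 1, we get a unique residue mod 616.
    Write x = 58 + 88·t and substitute into x ≡ 4 (mod 7): 88·t ≡ 4 − 58 = -54 (mod 7).
    Reduce coefficients mod 7: 4·t ≡ 2 (mod 7).
    The inverse of 4 mod 7 is 2 (since 4·2 = 8 = 1·7 + 1), so t ≡ 2·2 = 4 ≡ 4 (mod 7).
    Then x = 58 + 88·4 = 410, valid modulo lcm(88, 7) = 616: x ≡ 410 (mod 616).
Verify: 410 mod 8 = 2 ✓, 410 mod 11 = 3 ✓, 410 mod 7 = 4 ✓.

x ≡ 410 (mod 616).


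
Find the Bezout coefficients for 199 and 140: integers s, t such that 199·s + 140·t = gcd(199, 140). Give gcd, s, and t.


Euclidean algorithm on (199, 140) — divide until remainder is 0:
  199 = 1 · 140 + 59
  140 = 2 · 59 + 22
  59 = 2 · 22 + 15
  22 = 1 · 15 + 7
  15 = 2 · 7 + 1
  7 = 7 · 1 + 0
gcd(199, 140) = 1.
Track Bezout coefficients alongside the remainders: start with r₀ = 199 = a·1 + b·0 (s = 1, t = 0) and r₁ = 140 = a·0 + b·1 (s = 0, t = 1); each new remainder r_{k+1} = r_{k-1} − q_k·r_k inherits s_{k+1} = s_{k-1} − q_k·s_k, t_{k+1} = t_{k-1} − q_k·t_k, so r_k = a·s_k + b·t_k at every step:
  q = 1: r = 59, s = 1 − 1·0 = 1, t = 0 − 1·1 = -1  (check: 199·1 + 140·(-1) = 59)
  q = 2: r = 22, s = 0 − 2·1 = -2, t = 1 − 2·(-1) = 3  (check: 199·(-2) + 140·3 = 22)
  q = 2: r = 15, s = 1 − 2·(-2) = 5, t = -1 − 2·3 = -7  (check: 199·5 + 140·(-7) = 15)
  q = 1: r = 7, s = -2 − 1·5 = -7, t = 3 − 1·(-7) = 10  (check: 199·(-7) + 140·10 = 7)
  q = 2: r = 1, s = 5 − 2·(-7) = 19, t = -7 − 2·10 = -27  (check: 199·19 + 140·(-27) = 1)
The row with r = 1 (the gcd) gives the Bezout coefficients s = 19, t = -27.
Result: 199 · (19) + 140 · (-27) = 1.

gcd(199, 140) = 1; s = 19, t = -27 (check: 199·19 + 140·(-27) = 1).


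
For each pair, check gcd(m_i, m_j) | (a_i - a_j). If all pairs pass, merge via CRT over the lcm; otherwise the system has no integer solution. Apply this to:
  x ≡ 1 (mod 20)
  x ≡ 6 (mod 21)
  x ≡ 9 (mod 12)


Moduli 20, 21, 12 are not pairwise coprime, so CRT works modulo lcm(m_i) when all pairwise compatibility conditions hold.
Pairwise compatibility: gcd(m_i, m_j) must divide a_i - a_j for every pair.
Merge one congruence at a time:
  Start: x ≡ 1 (mod 20).
  Combine with x ≡ 6 (mod 21): gcd(20, 21) = 1; 6 - 1 = 5, which IS divisible by 1, so compatible.
    Write x = 1 + 20·t and substitute into x ≡ 6 (mod 21): 20·t ≡ 6 − 1 = 5 (mod 21).
    The inverse of 20 mod 21 is 20 (since 20·20 = 400 = 19·21 + 1), so t ≡ 20·5 = 100 ≡ 16 (mod 21).
    Then x = 1 + 20·16 = 321, valid modulo lcm(20, 21) = 420: x ≡ 321 (mod 420).
  Combine with x ≡ 9 (mod 12): gcd(420, 12) = 12; 9 - 321 = -312, which IS divisible by 12, so compatible.
    Write x = 321 + 420·t and substitute into x ≡ 9 (mod 12): 420·t ≡ 9 − 321 = -312 (mod 12).
    Divide the congruence (and modulus) by g = 12: 35·t ≡ -26 (mod 1).
    Modulo 1 every t works; take t = 0.
    Then x = 321 + 420·0 = 321, valid modulo lcm(420, 12) = 420: x ≡ 321 (mod 420).
Verify: 321 mod 20 = 1, 321 mod 21 = 6, 321 mod 12 = 9.

x ≡ 321 (mod 420).


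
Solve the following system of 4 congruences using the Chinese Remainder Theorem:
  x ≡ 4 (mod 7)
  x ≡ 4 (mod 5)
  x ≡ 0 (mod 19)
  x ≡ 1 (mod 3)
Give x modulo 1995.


Product of moduli M = 7 · 5 · 19 · 3 = 1995.
Merge one congruence at a time:
  Start: x ≡ 4 (mod 7).
  Combine with x ≡ 4 (mod 5); new modulus lcm = 35.
    Write x = 4 + 7·t and substitute into x ≡ 4 (mod 5): 7·t ≡ 4 − 4 = 0 (mod 5).
    Reduce coefficients mod 5: 2·t ≡ 0 (mod 5).
    The inverse of 2 mod 5 is 3 (since 2·3 = 6 = 1·5 + 1), so t ≡ 3·0 = 0 ≡ 0 (mod 5).
    Then x = 4 + 7·0 = 4, valid modulo lcm(7, 5) = 35: x ≡ 4 (mod 35).
  Combine with x ≡ 0 (mod 19); new modulus lcm = 665.
    Write x = 4 + 35·t and substitute into x ≡ 0 (mod 19): 35·t ≡ 0 − 4 = -4 (mod 19).
    Reduce coefficients mod 19: 16·t ≡ 15 (mod 19).
    The inverse of 16 mod 19 is 6 (since 16·6 = 96 = 5·19 + 1), so t ≡ 6·15 = 90 ≡ 14 (mod 19).
    Then x = 4 + 35·14 = 494, valid modulo lcm(35, 19) = 665: x ≡ 494 (mod 665).
  Combine with x ≡ 1 (mod 3); new modulus lcm = 1995.
    Write x = 494 + 665·t and substitute into x ≡ 1 (mod 3): 665·t ≡ 1 − 494 = -493 (mod 3).
    Reduce coefficients mod 3: 2·t ≡ 2 (mod 3).
    The inverse of 2 mod 3 is 2 (since 2·2 = 4 = 1·3 + 1), so t ≡ 2·2 = 4 ≡ 1 (mod 3).
    Then x = 494 + 665·1 = 1159, valid modulo lcm(665, 3) = 1995: x ≡ 1159 (mod 1995).
Verify against each original: 1159 mod 7 = 4, 1159 mod 5 = 4, 1159 mod 19 = 0, 1159 mod 3 = 1.

x ≡ 1159 (mod 1995).


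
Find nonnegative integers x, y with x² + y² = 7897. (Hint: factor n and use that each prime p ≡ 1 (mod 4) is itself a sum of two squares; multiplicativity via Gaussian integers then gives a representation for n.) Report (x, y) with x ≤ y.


Step 1: Factor n = 7897 = 53 · 149.
Step 2: Check the mod-4 condition on each prime factor: 53 ≡ 1 (mod 4), exponent 1; 149 ≡ 1 (mod 4), exponent 1.
All primes ≡ 3 (mod 4) appear to even exponent (or don't appear), so by the two-squares theorem n IS expressible as a sum of two squares.
Step 3: Build a representation. Here n = 53 · 149 is a product of primes ≡ 1 (mod 4). Each prime p ≡ 1 (mod 4) is itself a sum of two squares; find a² by testing p − a² for a perfect square:
  53: 53 − 1² = 52, 53 − 2² = 49 = 7² ⇒ 53 = 2² + 7².
  149: 149 − 1² = 148, 149 − 2² = 145, 149 − 3² = 140, 149 − 4² = 133, 149 − 5² = 124, 149 − 6² = 113, 149 − 7² = 100 = 10² ⇒ 149 = 7² + 10².
  Combine using the Brahmagupta–Fibonacci identity (a² + b²)(c² + d²) = (ac − bd)² + (ad + bc)² = (ac + bd)² + (ad − bc)²:
  53 · 149 = 7897: from (2² + 7²)(7² + 10²), take (2·7 − 7·10, 2·10 + 7·7) = (14 − 70, 20 + 49) = (-56, 69); dropping signs (only squares matter) gives (56, 69); check 56² + 69² = 3136 + 4761 = 7897 ✓.
Step 4: Order so x ≤ y and verify: 56² + 69² = 3136 + 4761 = 7897 = n. ✓

n = 7897 = 56² + 69² (one valid representation with x ≤ y).


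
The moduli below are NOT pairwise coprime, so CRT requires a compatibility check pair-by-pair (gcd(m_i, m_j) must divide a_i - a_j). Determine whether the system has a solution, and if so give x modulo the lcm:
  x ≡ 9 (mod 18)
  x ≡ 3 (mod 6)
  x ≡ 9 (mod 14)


Moduli 18, 6, 14 are not pairwise coprime, so CRT works modulo lcm(m_i) when all pairwise compatibility conditions hold.
Pairwise compatibility: gcd(m_i, m_j) must divide a_i - a_j for every pair.
Merge one congruence at a time:
  Start: x ≡ 9 (mod 18).
  Combine with x ≡ 3 (mod 6): gcd(18, 6) = 6; 3 - 9 = -6, which IS divisible by 6, so compatible.
    Write x = 9 + 18·t and substitute into x ≡ 3 (mod 6): 18·t ≡ 3 − 9 = -6 (mod 6).
    Divide the congruence (and modulus) by g = 6: 3·t ≡ -1 (mod 1).
    Modulo 1 every t works; take t = 0.
    Then x = 9 + 18·0 = 9, valid modulo lcm(18, 6) = 18: x ≡ 9 (mod 18).
  Combine with x ≡ 9 (mod 14): gcd(18, 14) = 2; 9 - 9 = 0, which IS divisible by 2, so compatible.
    Write x = 9 + 18·t and substitute into x ≡ 9 (mod 14): 18·t ≡ 9 − 9 = 0 (mod 14).
    Divide the congruence (and modulus) by g = 2: 9·t ≡ 0 (mod 7).
    Reduce coefficients mod 7: 2·t ≡ 0 (mod 7).
    The inverse of 2 mod 7 is 4 (since 2·4 = 8 = 1·7 + 1), so t ≡ 4·0 = 0 ≡ 0 (mod 7).
    Then x = 9 + 18·0 = 9, valid modulo lcm(18, 14) = 126: x ≡ 9 (mod 126).
Verify: 9 mod 18 = 9, 9 mod 6 = 3, 9 mod 14 = 9.

x ≡ 9 (mod 126).


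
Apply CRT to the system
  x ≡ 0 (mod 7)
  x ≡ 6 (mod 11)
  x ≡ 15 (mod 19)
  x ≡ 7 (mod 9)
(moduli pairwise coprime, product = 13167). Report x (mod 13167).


Product of moduli M = 7 · 11 · 19 · 9 = 13167.
Merge one congruence at a time:
  Start: x ≡ 0 (mod 7).
  Combine with x ≡ 6 (mod 11); new modulus lcm = 77.
    Write x = 0 + 7·t and substitute into x ≡ 6 (mod 11): 7·t ≡ 6 − 0 = 6 (mod 11).
    The inverse of 7 mod 11 is 8 (since 7·8 = 56 = 5·11 + 1), so t ≡ 8·6 = 48 ≡ 4 (mod 11).
    Then x = 0 + 7·4 = 28, valid modulo lcm(7, 11) = 77: x ≡ 28 (mod 77).
  Combine with x ≡ 15 (mod 19); new modulus lcm = 1463.
    Write x = 28 + 77·t and substitute into x ≡ 15 (mod 19): 77·t ≡ 15 − 28 = -13 (mod 19).
    Reduce coefficients mod 19: 1·t ≡ 6 (mod 19).
    So t ≡ 6 (mod 19).
    Then x = 28 + 77·6 = 490, valid modulo lcm(77, 19) = 1463: x ≡ 490 (mod 1463).
  Combine with x ≡ 7 (mod 9); new modulus lcm = 13167.
    Write x = 490 + 1463·t and substitute into x ≡ 7 (mod 9): 1463·t ≡ 7 − 490 = -483 (mod 9).
    Reduce coefficients mod 9: 5·t ≡ 3 (mod 9).
    The inverse of 5 mod 9 is 2 (since 5·2 = 10 = 1·9 + 1), so t ≡ 2·3 = 6 ≡ 6 (mod 9).
    Then x = 490 + 1463·6 = 9268, valid modulo lcm(1463, 9) = 13167: x ≡ 9268 (mod 13167).
Verify against each original: 9268 mod 7 = 0, 9268 mod 11 = 6, 9268 mod 19 = 15, 9268 mod 9 = 7.

x ≡ 9268 (mod 13167).


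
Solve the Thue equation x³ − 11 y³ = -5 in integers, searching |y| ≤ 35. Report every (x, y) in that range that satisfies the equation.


The equation is x³ - 11y³ = -5. For fixed y, x³ = 11·y³ − 5, so a solution requires the RHS to be a perfect cube.
Strategy: iterate y from -35 to 35, compute RHS = 11·y³ − 5, and check whether it is a (positive or negative) perfect cube.
Check small values of y:
  y = 0: RHS = -5 is not a perfect cube.
  y = 1: RHS = 6 is not a perfect cube.
  y = -1: RHS = -16 is not a perfect cube.
  y = 2: RHS = 83 is not a perfect cube.
  y = -2: RHS = -93 is not a perfect cube.
  y = 3: RHS = 292 is not a perfect cube.
  y = -3: RHS = -302 is not a perfect cube.
Continuing the search up to |y| = 35 finds no solutions either.
No (x, y) in the scanned range satisfies the equation.

No integer solutions with |y| ≤ 35.


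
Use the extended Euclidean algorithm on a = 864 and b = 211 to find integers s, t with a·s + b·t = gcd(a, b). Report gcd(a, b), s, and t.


Euclidean algorithm on (864, 211) — divide until remainder is 0:
  864 = 4 · 211 + 20
  211 = 10 · 20 + 11
  20 = 1 · 11 + 9
  11 = 1 · 9 + 2
  9 = 4 · 2 + 1
  2 = 2 · 1 + 0
gcd(864, 211) = 1.
Track Bezout coefficients alongside the remainders: start with r₀ = 864 = a·1 + b·0 (s = 1, t = 0) and r₁ = 211 = a·0 + b·1 (s = 0, t = 1); each new remainder r_{k+1} = r_{k-1} − q_k·r_k inherits s_{k+1} = s_{k-1} − q_k·s_k, t_{k+1} = t_{k-1} − q_k·t_k, so r_k = a·s_k + b·t_k at every step:
  q = 4: r = 20, s = 1 − 4·0 = 1, t = 0 − 4·1 = -4  (check: 864·1 + 211·(-4) = 20)
  q = 10: r = 11, s = 0 − 10·1 = -10, t = 1 − 10·(-4) = 41  (check: 864·(-10) + 211·41 = 11)
  q = 1: r = 9, s = 1 − 1·(-10) = 11, t = -4 − 1·41 = -45  (check: 864·11 + 211·(-45) = 9)
  q = 1: r = 2, s = -10 − 1·11 = -21, t = 41 − 1·(-45) = 86  (check: 864·(-21) + 211·86 = 2)
  q = 4: r = 1, s = 11 − 4·(-21) = 95, t = -45 − 4·86 = -389  (check: 864·95 + 211·(-389) = 1)
The row with r = 1 (the gcd) gives the Bezout coefficients s = 95, t = -389.
Result: 864 · (95) + 211 · (-389) = 1.

gcd(864, 211) = 1; s = 95, t = -389 (check: 864·95 + 211·(-389) = 1).


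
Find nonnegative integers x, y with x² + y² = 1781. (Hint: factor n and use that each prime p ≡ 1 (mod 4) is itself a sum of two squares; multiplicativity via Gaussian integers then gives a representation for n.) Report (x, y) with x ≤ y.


Step 1: Factor n = 1781 = 13 · 137.
Step 2: Check the mod-4 condition on each prime factor: 13 ≡ 1 (mod 4), exponent 1; 137 ≡ 1 (mod 4), exponent 1.
All primes ≡ 3 (mod 4) appear to even exponent (or don't appear), so by the two-squares theorem n IS expressible as a sum of two squares.
Step 3: Build a representation. Here n = 13 · 137 is a product of primes ≡ 1 (mod 4). Each prime p ≡ 1 (mod 4) is itself a sum of two squares; find a² by testing p − a² for a perfect square:
  13: 13 − 1² = 12, 13 − 2² = 9 = 3² ⇒ 13 = 2² + 3².
  137: 137 − 1² = 136, 137 − 2² = 133, 137 − 3² = 128, 137 − 4² = 121 = 11² ⇒ 137 = 4² + 11².
  Combine using the Brahmagupta–Fibonacci identity (a² + b²)(c² + d²) = (ac − bd)² + (ad + bc)² = (ac + bd)² + (ad − bc)²:
  13 · 137 = 1781: from (2² + 3²)(4² + 11²), take (2·4 − 3·11, 2·11 + 3·4) = (8 − 33, 22 + 12) = (-25, 34); dropping signs (only squares matter) gives (25, 34); check 25² + 34² = 625 + 1156 = 1781 ✓.
Step 4: Order so x ≤ y and verify: 25² + 34² = 625 + 1156 = 1781 = n. ✓

n = 1781 = 25² + 34² (one valid representation with x ≤ y).


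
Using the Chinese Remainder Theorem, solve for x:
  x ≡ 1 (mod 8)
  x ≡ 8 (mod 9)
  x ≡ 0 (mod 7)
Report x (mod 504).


Moduli 8, 9, 7 are pairwise coprime; by CRT there is a unique solution modulo M = 8 · 9 · 7 = 504.
Solve pairwise, accumulating the modulus:
  Start with x ≡ 1 (mod 8).
  Combine with x ≡ 8 (mod 9): since gcd(8, 9) = 1, we get a unique residue mod 72.
    Write x = 1 + 8·t and substitute into x ≡ 8 (mod 9): 8·t ≡ 8 − 1 = 7 (mod 9).
    The inverse of 8 mod 9 is 8 (since 8·8 = 64 = 7·9 + 1), so t ≡ 8·7 = 56 ≡ 2 (mod 9).
    Then x = 1 + 8·2 = 17, valid modulo lcm(8, 9) = 72: x ≡ 17 (mod 72).
  Combine with x ≡ 0 (mod 7): since gcd(72, 7) = 1, we get a unique residue mod 504.
    Write x = 17 + 72·t and substitute into x ≡ 0 (mod 7): 72·t ≡ 0 − 17 = -17 (mod 7).
    Reduce coefficients mod 7: 2·t ≡ 4 (mod 7).
    The inverse of 2 mod 7 is 4 (since 2·4 = 8 = 1·7 + 1), so t ≡ 4·4 = 16 ≡ 2 (mod 7).
    Then x = 17 + 72·2 = 161, valid modulo lcm(72, 7) = 504: x ≡ 161 (mod 504).
Verify: 161 mod 8 = 1 ✓, 161 mod 9 = 8 ✓, 161 mod 7 = 0 ✓.

x ≡ 161 (mod 504).


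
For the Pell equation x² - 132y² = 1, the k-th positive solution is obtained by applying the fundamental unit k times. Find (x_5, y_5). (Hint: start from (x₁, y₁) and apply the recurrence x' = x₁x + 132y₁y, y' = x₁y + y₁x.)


Step 1: Find the fundamental solution (x₁, y₁) of x² - 132y² = 1.
  Expand √132 as a continued fraction. a₀ = ⌊√132⌋ = 11; iterate m_{k+1} = d_k·a_k − m_k, d_{k+1} = (132 − m_{k+1}²)/d_k, a_{k+1} = ⌊(a₀ + m_{k+1})/d_{k+1}⌋ (starting m₀ = 0, d₀ = 1), with convergents p_k = a_k·p_{k-1} + p_{k-2}, q_k = a_k·q_{k-1} + q_{k-2} (p₋₁ = 1, q₋₁ = 0):
  k = 0: a₀ = 11; p₀/q₀ = 11/1; p₀² − 132·q₀² = 121 − 132 = -11.
  k = 1: m = 11, d = 11, a = ⌊(11 + 11)/11⌋ = 2; p/q = (2·11 + 1)/(2·1 + 0) = 23/2; p² − 132·q² = 529 − 528 = 1.
  The first convergent with p² − 132·q² = 1 gives the fundamental solution (x₁, y₁) = (23, 2).
Step 2: Apply the recurrence (x_{n+1}, y_{n+1}) = (x₁x_n + 132y₁y_n, x₁y_n + y₁x_n) repeatedly.
  From (x_1, y_1) = (23, 2): x_2 = 23·23 + 132·2·2 = 1057; y_2 = 23·2 + 2·23 = 92.
  From (x_2, y_2) = (1057, 92): x_3 = 23·1057 + 132·2·92 = 48599; y_3 = 23·92 + 2·1057 = 4230.
  From (x_3, y_3) = (48599, 4230): x_4 = 23·48599 + 132·2·4230 = 2234497; y_4 = 23·4230 + 2·48599 = 194488.
  From (x_4, y_4) = (2234497, 194488): x_5 = 23·2234497 + 132·2·194488 = 102738263; y_5 = 23·194488 + 2·2234497 = 8942218.
Step 3: Verify x_5² - 132·y_5² = 10555150684257169 - 10555150684257168 = 1 (should be 1). ✓

(x_1, y_1) = (23, 2); (x_5, y_5) = (102738263, 8942218).


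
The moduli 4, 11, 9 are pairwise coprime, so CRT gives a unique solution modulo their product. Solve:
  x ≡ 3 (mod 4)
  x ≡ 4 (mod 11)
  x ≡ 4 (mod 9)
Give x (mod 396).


Moduli 4, 11, 9 are pairwise coprime; by CRT there is a unique solution modulo M = 4 · 11 · 9 = 396.
Solve pairwise, accumulating the modulus:
  Start with x ≡ 3 (mod 4).
  Combine with x ≡ 4 (mod 11): since gcd(4, 11) = 1, we get a unique residue mod 44.
    Write x = 3 + 4·t and substitute into x ≡ 4 (mod 11): 4·t ≡ 4 − 3 = 1 (mod 11).
    The inverse of 4 mod 11 is 3 (since 4·3 = 12 = 1·11 + 1), so t ≡ 3·1 = 3 ≡ 3 (mod 11).
    Then x = 3 + 4·3 = 15, valid modulo lcm(4, 11) = 44: x ≡ 15 (mod 44).
  Combine with x ≡ 4 (mod 9): since gcd(44, 9) = 1, we get a unique residue mod 396.
    Write x = 15 + 44·t and substitute into x ≡ 4 (mod 9): 44·t ≡ 4 − 15 = -11 (mod 9).
    Reduce coefficients mod 9: 8·t ≡ 7 (mod 9).
    The inverse of 8 mod 9 is 8 (since 8·8 = 64 = 7·9 + 1), so t ≡ 8·7 = 56 ≡ 2 (mod 9).
    Then x = 15 + 44·2 = 103, valid modulo lcm(44, 9) = 396: x ≡ 103 (mod 396).
Verify: 103 mod 4 = 3 ✓, 103 mod 11 = 4 ✓, 103 mod 9 = 4 ✓.

x ≡ 103 (mod 396).


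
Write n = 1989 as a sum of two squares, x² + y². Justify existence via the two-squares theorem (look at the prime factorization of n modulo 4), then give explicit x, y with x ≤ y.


Step 1: Factor n = 1989 = 3^2 · 13 · 17.
Step 2: Check the mod-4 condition on each prime factor: 3 ≡ 3 (mod 4), exponent 2 (must be even); 13 ≡ 1 (mod 4), exponent 1; 17 ≡ 1 (mod 4), exponent 1.
All primes ≡ 3 (mod 4) appear to even exponent (or don't appear), so by the two-squares theorem n IS expressible as a sum of two squares.
Step 3: Build a representation. Group n = k² · m with k = 3 and m = 13 · 17 = 221 (a product of primes ≡ 1 (mod 4)); a representation of m scales to one of n via (k·x)² + (k·y)² = k²(x² + y²). Each prime p ≡ 1 (mod 4) is itself a sum of two squares; find a² by testing p − a² for a perfect square:
  13: 13 − 1² = 12, 13 − 2² = 9 = 3² ⇒ 13 = 2² + 3².
  17: 17 − 1² = 16 = 4² ⇒ 17 = 1² + 4².
  Combine using the Brahmagupta–Fibonacci identity (a² + b²)(c² + d²) = (ac − bd)² + (ad + bc)² = (ac + bd)² + (ad − bc)²:
  13 · 17 = 221: from (2² + 3²)(1² + 4²), take (2·1 − 3·4, 2·4 + 3·1) = (2 − 12, 8 + 3) = (-10, 11); dropping signs (only squares matter) gives (10, 11); check 10² + 11² = 100 + 121 = 221 ✓.
  Scale by k = 3: (3·10, 3·11) = (30, 33).
Step 4: Order so x ≤ y and verify: 30² + 33² = 900 + 1089 = 1989 = n. ✓

n = 1989 = 30² + 33² (one valid representation with x ≤ y).


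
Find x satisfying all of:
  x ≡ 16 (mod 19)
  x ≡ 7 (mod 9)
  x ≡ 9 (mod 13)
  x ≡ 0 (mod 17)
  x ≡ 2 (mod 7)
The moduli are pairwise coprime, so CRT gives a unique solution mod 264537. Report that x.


Product of moduli M = 19 · 9 · 13 · 17 · 7 = 264537.
Merge one congruence at a time:
  Start: x ≡ 16 (mod 19).
  Combine with x ≡ 7 (mod 9); new modulus lcm = 171.
    Write x = 16 + 19·t and substitute into x ≡ 7 (mod 9): 19·t ≡ 7 − 16 = -9 (mod 9).
    Reduce coefficients mod 9: 1·t ≡ 0 (mod 9).
    So t ≡ 0 (mod 9).
    Then x = 16 + 19·0 = 16, valid modulo lcm(19, 9) = 171: x ≡ 16 (mod 171).
  Combine with x ≡ 9 (mod 13); new modulus lcm = 2223.
    Write x = 16 + 171·t and substitute into x ≡ 9 (mod 13): 171·t ≡ 9 − 16 = -7 (mod 13).
    Reduce coefficients mod 13: 2·t ≡ 6 (mod 13).
    The inverse of 2 mod 13 is 7 (since 2·7 = 14 = 1·13 + 1), so t ≡ 7·6 = 42 ≡ 3 (mod 13).
    Then x = 16 + 171·3 = 529, valid modulo lcm(171, 13) = 2223: x ≡ 529 (mod 2223).
  Combine with x ≡ 0 (mod 17); new modulus lcm = 37791.
    Write x = 529 + 2223·t and substitute into x ≡ 0 (mod 17): 2223·t ≡ 0 − 529 = -529 (mod 17).
    Reduce coefficients mod 17: 13·t ≡ 15 (mod 17).
    The inverse of 13 mod 17 is 4 (since 13·4 = 52 = 3·17 + 1), so t ≡ 4·15 = 60 ≡ 9 (mod 17).
    Then x = 529 + 2223·9 = 20536, valid modulo lcm(2223, 17) = 37791: x ≡ 20536 (mod 37791).
  Combine with x ≡ 2 (mod 7); new modulus lcm = 264537.
    Write x = 20536 + 37791·t and substitute into x ≡ 2 (mod 7): 37791·t ≡ 2 − 20536 = -20534 (mod 7).
    Reduce coefficients mod 7: 5·t ≡ 4 (mod 7).
    The inverse of 5 mod 7 is 3 (since 5·3 = 15 = 2·7 + 1), so t ≡ 3·4 = 12 ≡ 5 (mod 7).
    Then x = 20536 + 37791·5 = 209491, valid modulo lcm(37791, 7) = 264537: x ≡ 209491 (mod 264537).
Verify against each original: 209491 mod 19 = 16, 209491 mod 9 = 7, 209491 mod 13 = 9, 209491 mod 17 = 0, 209491 mod 7 = 2.

x ≡ 209491 (mod 264537).


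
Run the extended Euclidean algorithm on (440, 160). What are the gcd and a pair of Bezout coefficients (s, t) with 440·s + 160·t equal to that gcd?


Euclidean algorithm on (440, 160) — divide until remainder is 0:
  440 = 2 · 160 + 120
  160 = 1 · 120 + 40
  120 = 3 · 40 + 0
gcd(440, 160) = 40.
Track Bezout coefficients alongside the remainders: start with r₀ = 440 = a·1 + b·0 (s = 1, t = 0) and r₁ = 160 = a·0 + b·1 (s = 0, t = 1); each new remainder r_{k+1} = r_{k-1} − q_k·r_k inherits s_{k+1} = s_{k-1} − q_k·s_k, t_{k+1} = t_{k-1} − q_k·t_k, so r_k = a·s_k + b·t_k at every step:
  q = 2: r = 120, s = 1 − 2·0 = 1, t = 0 − 2·1 = -2  (check: 440·1 + 160·(-2) = 120)
  q = 1: r = 40, s = 0 − 1·1 = -1, t = 1 − 1·(-2) = 3  (check: 440·(-1) + 160·3 = 40)
The row with r = 40 (the gcd) gives the Bezout coefficients s = -1, t = 3.
Result: 440 · (-1) + 160 · (3) = 40.

gcd(440, 160) = 40; s = -1, t = 3 (check: 440·(-1) + 160·3 = 40).


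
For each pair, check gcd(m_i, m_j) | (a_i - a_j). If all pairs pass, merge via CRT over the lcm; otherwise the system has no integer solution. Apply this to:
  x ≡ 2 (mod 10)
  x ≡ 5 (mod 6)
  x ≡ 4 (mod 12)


Moduli 10, 6, 12 are not pairwise coprime, so CRT works modulo lcm(m_i) when all pairwise compatibility conditions hold.
Pairwise compatibility: gcd(m_i, m_j) must divide a_i - a_j for every pair.
Merge one congruence at a time:
  Start: x ≡ 2 (mod 10).
  Combine with x ≡ 5 (mod 6): gcd(10, 6) = 2, and 5 - 2 = 3 is NOT divisible by 2.
    ⇒ system is inconsistent (no integer solution).

No solution (the system is inconsistent).


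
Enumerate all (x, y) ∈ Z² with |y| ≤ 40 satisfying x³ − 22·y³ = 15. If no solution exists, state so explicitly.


The equation is x³ - 22y³ = 15. For fixed y, x³ = 22·y³ + 15, so a solution requires the RHS to be a perfect cube.
Strategy: iterate y from -40 to 40, compute RHS = 22·y³ + 15, and check whether it is a (positive or negative) perfect cube.
Check small values of y:
  y = 0: RHS = 15 is not a perfect cube.
  y = 1: RHS = 37 is not a perfect cube.
  y = -1: RHS = -7 is not a perfect cube.
  y = 2: RHS = 191 is not a perfect cube.
  y = -2: RHS = -161 is not a perfect cube.
  y = 3: RHS = 609 is not a perfect cube.
  y = -3: RHS = -579 is not a perfect cube.
Continuing the search up to |y| = 40 finds no solutions either.
No (x, y) in the scanned range satisfies the equation.

No integer solutions with |y| ≤ 40.


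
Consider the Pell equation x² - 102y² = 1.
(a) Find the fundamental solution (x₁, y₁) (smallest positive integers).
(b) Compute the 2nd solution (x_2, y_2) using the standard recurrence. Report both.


Step 1: Find the fundamental solution (x₁, y₁) of x² - 102y² = 1.
  Expand √102 as a continued fraction. a₀ = ⌊√102⌋ = 10; iterate m_{k+1} = d_k·a_k − m_k, d_{k+1} = (102 − m_{k+1}²)/d_k, a_{k+1} = ⌊(a₀ + m_{k+1})/d_{k+1}⌋ (starting m₀ = 0, d₀ = 1), with convergents p_k = a_k·p_{k-1} + p_{k-2}, q_k = a_k·q_{k-1} + q_{k-2} (p₋₁ = 1, q₋₁ = 0):
  k = 0: a₀ = 10; p₀/q₀ = 10/1; p₀² − 102·q₀² = 100 − 102 = -2.
  k = 1: m = 10, d = 2, a = ⌊(10 + 10)/2⌋ = 10; p/q = (10·10 + 1)/(10·1 + 0) = 101/10; p² − 102·q² = 10201 − 10200 = 1.
  The first convergent with p² − 102·q² = 1 gives the fundamental solution (x₁, y₁) = (101, 10).
Step 2: Apply the recurrence (x_{n+1}, y_{n+1}) = (x₁x_n + 102y₁y_n, x₁y_n + y₁x_n) repeatedly.
  From (x_1, y_1) = (101, 10): x_2 = 101·101 + 102·10·10 = 20401; y_2 = 101·10 + 10·101 = 2020.
Step 3: Verify x_2² - 102·y_2² = 416200801 - 416200800 = 1 (should be 1). ✓

(x_1, y_1) = (101, 10); (x_2, y_2) = (20401, 2020).


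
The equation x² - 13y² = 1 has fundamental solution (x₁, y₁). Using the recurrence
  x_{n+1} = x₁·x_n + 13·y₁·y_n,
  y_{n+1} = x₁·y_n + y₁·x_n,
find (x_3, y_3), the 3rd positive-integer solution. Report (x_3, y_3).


Step 1: Find the fundamental solution (x₁, y₁) of x² - 13y² = 1.
  Expand √13 as a continued fraction. a₀ = ⌊√13⌋ = 3; iterate m_{k+1} = d_k·a_k − m_k, d_{k+1} = (13 − m_{k+1}²)/d_k, a_{k+1} = ⌊(a₀ + m_{k+1})/d_{k+1}⌋ (starting m₀ = 0, d₀ = 1), with convergents p_k = a_k·p_{k-1} + p_{k-2}, q_k = a_k·q_{k-1} + q_{k-2} (p₋₁ = 1, q₋₁ = 0):
  k = 0: a₀ = 3; p₀/q₀ = 3/1; p₀² − 13·q₀² = 9 − 13 = -4.
  k = 1: m = 3, d = 4, a = ⌊(3 + 3)/4⌋ = 1; p/q = (1·3 + 1)/(1·1 + 0) = 4/1; p² − 13·q² = 16 − 13 = 3.
  k = 2: m = 1, d = 3, a = ⌊(3 + 1)/3⌋ = 1; p/q = (1·4 + 3)/(1·1 + 1) = 7/2; p² − 13·q² = 49 − 52 = -3.
  k = 3: m = 2, d = 3, a = ⌊(3 + 2)/3⌋ = 1; p/q = (1·7 + 4)/(1·2 + 1) = 11/3; p² − 13·q² = 121 − 117 = 4.
  k = 4: m = 1, d = 4, a = ⌊(3 + 1)/4⌋ = 1; p/q = (1·11 + 7)/(1·3 + 2) = 18/5; p² − 13·q² = 324 − 325 = -1.
  k = 5: m = 3, d = 1, a = ⌊(3 + 3)/1⌋ = 6; p/q = (6·18 + 11)/(6·5 + 3) = 119/33; p² − 13·q² = 14161 − 14157 = 4.
  k = 6: m = 3, d = 4, a = ⌊(3 + 3)/4⌋ = 1; p/q = (1·119 + 18)/(1·33 + 5) = 137/38; p² − 13·q² = 18769 − 18772 = -3.
  k = 7: m = 1, d = 3, a = ⌊(3 + 1)/3⌋ = 1; p/q = (1·137 + 119)/(1·38 + 33) = 256/71; p² − 13·q² = 65536 − 65533 = 3.
  k = 8: m = 2, d = 3, a = ⌊(3 + 2)/3⌋ = 1; p/q = (1·256 + 137)/(1·71 + 38) = 393/109; p² − 13·q² = 154449 − 154453 = -4.
  k = 9: m = 1, d = 4, a = ⌊(3 + 1)/4⌋ = 1; p/q = (1·393 + 256)/(1·109 + 71) = 649/180; p² − 13·q² = 421201 − 421200 = 1.
  The first convergent with p² − 13·q² = 1 gives the fundamental solution (x₁, y₁) = (649, 180).
Step 2: Apply the recurrence (x_{n+1}, y_{n+1}) = (x₁x_n + 13y₁y_n, x₁y_n + y₁x_n) repeatedly.
  From (x_1, y_1) = (649, 180): x_2 = 649·649 + 13·180·180 = 842401; y_2 = 649·180 + 180·649 = 233640.
  From (x_2, y_2) = (842401, 233640): x_3 = 649·842401 + 13·180·233640 = 1093435849; y_3 = 649·233640 + 180·842401 = 303264540.
Step 3: Verify x_3² - 13·y_3² = 1195601955878350801 - 1195601955878350800 = 1 (should be 1). ✓

(x_1, y_1) = (649, 180); (x_3, y_3) = (1093435849, 303264540).


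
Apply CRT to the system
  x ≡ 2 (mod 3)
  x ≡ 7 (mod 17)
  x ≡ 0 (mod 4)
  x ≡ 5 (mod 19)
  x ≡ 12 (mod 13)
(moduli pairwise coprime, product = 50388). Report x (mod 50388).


Product of moduli M = 3 · 17 · 4 · 19 · 13 = 50388.
Merge one congruence at a time:
  Start: x ≡ 2 (mod 3).
  Combine with x ≡ 7 (mod 17); new modulus lcm = 51.
    Write x = 2 + 3·t and substitute into x ≡ 7 (mod 17): 3·t ≡ 7 − 2 = 5 (mod 17).
    The inverse of 3 mod 17 is 6 (since 3·6 = 18 = 1·17 + 1), so t ≡ 6·5 = 30 ≡ 13 (mod 17).
    Then x = 2 + 3·13 = 41, valid modulo lcm(3, 17) = 51: x ≡ 41 (mod 51).
  Combine with x ≡ 0 (mod 4); new modulus lcm = 204.
    Write x = 41 + 51·t and substitute into x ≡ 0 (mod 4): 51·t ≡ 0 − 41 = -41 (mod 4).
    Reduce coefficients mod 4: 3·t ≡ 3 (mod 4).
    The inverse of 3 mod 4 is 3 (since 3·3 = 9 = 2·4 + 1), so t ≡ 3·3 = 9 ≡ 1 (mod 4).
    Then x = 41 + 51·1 = 92, valid modulo lcm(51, 4) = 204: x ≡ 92 (mod 204).
  Combine with x ≡ 5 (mod 19); new modulus lcm = 3876.
    Write x = 92 + 204·t and substitute into x ≡ 5 (mod 19): 204·t ≡ 5 − 92 = -87 (mod 19).
    Reduce coefficients mod 19: 14·t ≡ 8 (mod 19).
    The inverse of 14 mod 19 is 15 (since 14·15 = 210 = 11·19 + 1), so t ≡ 15·8 = 120 ≡ 6 (mod 19).
    Then x = 92 + 204·6 = 1316, valid modulo lcm(204, 19) = 3876: x ≡ 1316 (mod 3876).
  Combine with x ≡ 12 (mod 13); new modulus lcm = 50388.
    Write x = 1316 + 3876·t and substitute into x ≡ 12 (mod 13): 3876·t ≡ 12 − 1316 = -1304 (mod 13).
    Reduce coefficients mod 13: 2·t ≡ 9 (mod 13).
    The inverse of 2 mod 13 is 7 (since 2·7 = 14 = 1·13 + 1), so t ≡ 7·9 = 63 ≡ 11 (mod 13).
    Then x = 1316 + 3876·11 = 43952, valid modulo lcm(3876, 13) = 50388: x ≡ 43952 (mod 50388).
Verify against each original: 43952 mod 3 = 2, 43952 mod 17 = 7, 43952 mod 4 = 0, 43952 mod 19 = 5, 43952 mod 13 = 12.

x ≡ 43952 (mod 50388).
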